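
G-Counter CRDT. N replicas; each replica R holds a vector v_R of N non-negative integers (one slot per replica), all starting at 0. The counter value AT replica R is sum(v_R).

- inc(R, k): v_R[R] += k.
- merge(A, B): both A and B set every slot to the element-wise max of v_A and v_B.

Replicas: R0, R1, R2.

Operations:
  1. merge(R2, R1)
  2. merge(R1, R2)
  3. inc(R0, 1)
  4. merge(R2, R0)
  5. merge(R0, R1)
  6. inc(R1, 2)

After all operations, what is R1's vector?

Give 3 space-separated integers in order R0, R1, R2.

Op 1: merge R2<->R1 -> R2=(0,0,0) R1=(0,0,0)
Op 2: merge R1<->R2 -> R1=(0,0,0) R2=(0,0,0)
Op 3: inc R0 by 1 -> R0=(1,0,0) value=1
Op 4: merge R2<->R0 -> R2=(1,0,0) R0=(1,0,0)
Op 5: merge R0<->R1 -> R0=(1,0,0) R1=(1,0,0)
Op 6: inc R1 by 2 -> R1=(1,2,0) value=3

Answer: 1 2 0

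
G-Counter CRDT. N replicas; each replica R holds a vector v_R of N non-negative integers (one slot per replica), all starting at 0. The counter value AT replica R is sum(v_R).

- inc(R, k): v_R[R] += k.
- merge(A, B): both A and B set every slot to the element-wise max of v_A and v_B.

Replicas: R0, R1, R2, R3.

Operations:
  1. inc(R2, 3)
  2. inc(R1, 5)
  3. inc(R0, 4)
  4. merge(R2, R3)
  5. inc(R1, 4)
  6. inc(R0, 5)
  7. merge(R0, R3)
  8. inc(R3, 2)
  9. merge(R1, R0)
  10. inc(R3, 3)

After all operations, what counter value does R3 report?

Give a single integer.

Answer: 17

Derivation:
Op 1: inc R2 by 3 -> R2=(0,0,3,0) value=3
Op 2: inc R1 by 5 -> R1=(0,5,0,0) value=5
Op 3: inc R0 by 4 -> R0=(4,0,0,0) value=4
Op 4: merge R2<->R3 -> R2=(0,0,3,0) R3=(0,0,3,0)
Op 5: inc R1 by 4 -> R1=(0,9,0,0) value=9
Op 6: inc R0 by 5 -> R0=(9,0,0,0) value=9
Op 7: merge R0<->R3 -> R0=(9,0,3,0) R3=(9,0,3,0)
Op 8: inc R3 by 2 -> R3=(9,0,3,2) value=14
Op 9: merge R1<->R0 -> R1=(9,9,3,0) R0=(9,9,3,0)
Op 10: inc R3 by 3 -> R3=(9,0,3,5) value=17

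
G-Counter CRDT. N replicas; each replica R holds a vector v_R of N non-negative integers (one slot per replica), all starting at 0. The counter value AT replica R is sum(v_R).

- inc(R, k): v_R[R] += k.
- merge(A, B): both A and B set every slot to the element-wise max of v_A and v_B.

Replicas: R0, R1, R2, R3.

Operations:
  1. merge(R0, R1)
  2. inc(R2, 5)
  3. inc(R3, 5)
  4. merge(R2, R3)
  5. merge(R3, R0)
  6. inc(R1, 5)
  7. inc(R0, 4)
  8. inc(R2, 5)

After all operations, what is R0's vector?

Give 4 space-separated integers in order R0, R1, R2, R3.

Op 1: merge R0<->R1 -> R0=(0,0,0,0) R1=(0,0,0,0)
Op 2: inc R2 by 5 -> R2=(0,0,5,0) value=5
Op 3: inc R3 by 5 -> R3=(0,0,0,5) value=5
Op 4: merge R2<->R3 -> R2=(0,0,5,5) R3=(0,0,5,5)
Op 5: merge R3<->R0 -> R3=(0,0,5,5) R0=(0,0,5,5)
Op 6: inc R1 by 5 -> R1=(0,5,0,0) value=5
Op 7: inc R0 by 4 -> R0=(4,0,5,5) value=14
Op 8: inc R2 by 5 -> R2=(0,0,10,5) value=15

Answer: 4 0 5 5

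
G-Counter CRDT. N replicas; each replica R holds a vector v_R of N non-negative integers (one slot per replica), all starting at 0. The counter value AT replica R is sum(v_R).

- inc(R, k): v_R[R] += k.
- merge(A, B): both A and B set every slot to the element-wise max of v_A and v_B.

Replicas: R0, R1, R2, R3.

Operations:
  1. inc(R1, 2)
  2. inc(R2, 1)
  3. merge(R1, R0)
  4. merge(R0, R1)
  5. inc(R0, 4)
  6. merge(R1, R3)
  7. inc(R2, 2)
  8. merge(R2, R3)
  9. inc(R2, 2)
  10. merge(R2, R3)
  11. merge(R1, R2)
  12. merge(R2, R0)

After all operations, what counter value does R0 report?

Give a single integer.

Answer: 11

Derivation:
Op 1: inc R1 by 2 -> R1=(0,2,0,0) value=2
Op 2: inc R2 by 1 -> R2=(0,0,1,0) value=1
Op 3: merge R1<->R0 -> R1=(0,2,0,0) R0=(0,2,0,0)
Op 4: merge R0<->R1 -> R0=(0,2,0,0) R1=(0,2,0,0)
Op 5: inc R0 by 4 -> R0=(4,2,0,0) value=6
Op 6: merge R1<->R3 -> R1=(0,2,0,0) R3=(0,2,0,0)
Op 7: inc R2 by 2 -> R2=(0,0,3,0) value=3
Op 8: merge R2<->R3 -> R2=(0,2,3,0) R3=(0,2,3,0)
Op 9: inc R2 by 2 -> R2=(0,2,5,0) value=7
Op 10: merge R2<->R3 -> R2=(0,2,5,0) R3=(0,2,5,0)
Op 11: merge R1<->R2 -> R1=(0,2,5,0) R2=(0,2,5,0)
Op 12: merge R2<->R0 -> R2=(4,2,5,0) R0=(4,2,5,0)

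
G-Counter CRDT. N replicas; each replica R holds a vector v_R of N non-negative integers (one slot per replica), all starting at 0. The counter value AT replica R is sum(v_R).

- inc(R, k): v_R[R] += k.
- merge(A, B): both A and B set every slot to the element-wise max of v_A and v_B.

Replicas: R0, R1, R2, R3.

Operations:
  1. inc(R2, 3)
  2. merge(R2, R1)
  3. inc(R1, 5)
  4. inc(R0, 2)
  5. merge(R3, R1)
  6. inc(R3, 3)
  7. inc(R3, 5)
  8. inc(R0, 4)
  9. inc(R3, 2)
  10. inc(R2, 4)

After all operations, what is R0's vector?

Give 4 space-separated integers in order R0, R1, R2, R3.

Answer: 6 0 0 0

Derivation:
Op 1: inc R2 by 3 -> R2=(0,0,3,0) value=3
Op 2: merge R2<->R1 -> R2=(0,0,3,0) R1=(0,0,3,0)
Op 3: inc R1 by 5 -> R1=(0,5,3,0) value=8
Op 4: inc R0 by 2 -> R0=(2,0,0,0) value=2
Op 5: merge R3<->R1 -> R3=(0,5,3,0) R1=(0,5,3,0)
Op 6: inc R3 by 3 -> R3=(0,5,3,3) value=11
Op 7: inc R3 by 5 -> R3=(0,5,3,8) value=16
Op 8: inc R0 by 4 -> R0=(6,0,0,0) value=6
Op 9: inc R3 by 2 -> R3=(0,5,3,10) value=18
Op 10: inc R2 by 4 -> R2=(0,0,7,0) value=7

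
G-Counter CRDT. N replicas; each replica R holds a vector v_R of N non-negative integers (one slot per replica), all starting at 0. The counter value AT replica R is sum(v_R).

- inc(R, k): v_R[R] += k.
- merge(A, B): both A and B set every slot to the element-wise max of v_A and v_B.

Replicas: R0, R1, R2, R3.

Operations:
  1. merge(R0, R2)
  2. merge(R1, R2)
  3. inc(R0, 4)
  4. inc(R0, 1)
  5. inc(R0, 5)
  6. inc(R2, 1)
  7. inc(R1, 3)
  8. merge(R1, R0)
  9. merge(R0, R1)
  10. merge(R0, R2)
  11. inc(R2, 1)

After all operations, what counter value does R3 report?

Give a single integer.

Answer: 0

Derivation:
Op 1: merge R0<->R2 -> R0=(0,0,0,0) R2=(0,0,0,0)
Op 2: merge R1<->R2 -> R1=(0,0,0,0) R2=(0,0,0,0)
Op 3: inc R0 by 4 -> R0=(4,0,0,0) value=4
Op 4: inc R0 by 1 -> R0=(5,0,0,0) value=5
Op 5: inc R0 by 5 -> R0=(10,0,0,0) value=10
Op 6: inc R2 by 1 -> R2=(0,0,1,0) value=1
Op 7: inc R1 by 3 -> R1=(0,3,0,0) value=3
Op 8: merge R1<->R0 -> R1=(10,3,0,0) R0=(10,3,0,0)
Op 9: merge R0<->R1 -> R0=(10,3,0,0) R1=(10,3,0,0)
Op 10: merge R0<->R2 -> R0=(10,3,1,0) R2=(10,3,1,0)
Op 11: inc R2 by 1 -> R2=(10,3,2,0) value=15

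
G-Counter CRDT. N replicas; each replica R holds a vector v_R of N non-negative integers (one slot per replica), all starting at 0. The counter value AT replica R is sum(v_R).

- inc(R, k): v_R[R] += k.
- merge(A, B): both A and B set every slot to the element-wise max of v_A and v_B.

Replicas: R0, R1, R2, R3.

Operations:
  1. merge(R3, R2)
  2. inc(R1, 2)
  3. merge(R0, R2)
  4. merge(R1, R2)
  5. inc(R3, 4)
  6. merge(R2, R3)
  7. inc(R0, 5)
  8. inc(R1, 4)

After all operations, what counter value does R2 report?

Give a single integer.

Op 1: merge R3<->R2 -> R3=(0,0,0,0) R2=(0,0,0,0)
Op 2: inc R1 by 2 -> R1=(0,2,0,0) value=2
Op 3: merge R0<->R2 -> R0=(0,0,0,0) R2=(0,0,0,0)
Op 4: merge R1<->R2 -> R1=(0,2,0,0) R2=(0,2,0,0)
Op 5: inc R3 by 4 -> R3=(0,0,0,4) value=4
Op 6: merge R2<->R3 -> R2=(0,2,0,4) R3=(0,2,0,4)
Op 7: inc R0 by 5 -> R0=(5,0,0,0) value=5
Op 8: inc R1 by 4 -> R1=(0,6,0,0) value=6

Answer: 6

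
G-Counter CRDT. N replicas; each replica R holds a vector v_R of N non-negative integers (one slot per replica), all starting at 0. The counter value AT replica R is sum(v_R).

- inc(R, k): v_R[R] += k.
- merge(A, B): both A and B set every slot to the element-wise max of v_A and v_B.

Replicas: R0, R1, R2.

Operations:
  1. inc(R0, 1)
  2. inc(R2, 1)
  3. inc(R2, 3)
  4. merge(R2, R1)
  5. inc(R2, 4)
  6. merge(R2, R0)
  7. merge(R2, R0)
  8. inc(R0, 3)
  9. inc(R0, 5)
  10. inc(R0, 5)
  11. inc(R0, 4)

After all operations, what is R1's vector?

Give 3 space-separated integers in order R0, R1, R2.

Op 1: inc R0 by 1 -> R0=(1,0,0) value=1
Op 2: inc R2 by 1 -> R2=(0,0,1) value=1
Op 3: inc R2 by 3 -> R2=(0,0,4) value=4
Op 4: merge R2<->R1 -> R2=(0,0,4) R1=(0,0,4)
Op 5: inc R2 by 4 -> R2=(0,0,8) value=8
Op 6: merge R2<->R0 -> R2=(1,0,8) R0=(1,0,8)
Op 7: merge R2<->R0 -> R2=(1,0,8) R0=(1,0,8)
Op 8: inc R0 by 3 -> R0=(4,0,8) value=12
Op 9: inc R0 by 5 -> R0=(9,0,8) value=17
Op 10: inc R0 by 5 -> R0=(14,0,8) value=22
Op 11: inc R0 by 4 -> R0=(18,0,8) value=26

Answer: 0 0 4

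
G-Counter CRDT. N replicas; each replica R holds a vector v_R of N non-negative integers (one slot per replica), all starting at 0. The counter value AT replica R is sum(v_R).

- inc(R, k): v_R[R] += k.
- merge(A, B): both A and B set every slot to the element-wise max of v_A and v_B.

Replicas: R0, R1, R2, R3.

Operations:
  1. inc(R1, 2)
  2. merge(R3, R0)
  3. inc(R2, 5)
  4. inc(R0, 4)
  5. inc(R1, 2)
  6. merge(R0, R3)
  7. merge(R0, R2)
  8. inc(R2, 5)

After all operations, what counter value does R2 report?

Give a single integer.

Op 1: inc R1 by 2 -> R1=(0,2,0,0) value=2
Op 2: merge R3<->R0 -> R3=(0,0,0,0) R0=(0,0,0,0)
Op 3: inc R2 by 5 -> R2=(0,0,5,0) value=5
Op 4: inc R0 by 4 -> R0=(4,0,0,0) value=4
Op 5: inc R1 by 2 -> R1=(0,4,0,0) value=4
Op 6: merge R0<->R3 -> R0=(4,0,0,0) R3=(4,0,0,0)
Op 7: merge R0<->R2 -> R0=(4,0,5,0) R2=(4,0,5,0)
Op 8: inc R2 by 5 -> R2=(4,0,10,0) value=14

Answer: 14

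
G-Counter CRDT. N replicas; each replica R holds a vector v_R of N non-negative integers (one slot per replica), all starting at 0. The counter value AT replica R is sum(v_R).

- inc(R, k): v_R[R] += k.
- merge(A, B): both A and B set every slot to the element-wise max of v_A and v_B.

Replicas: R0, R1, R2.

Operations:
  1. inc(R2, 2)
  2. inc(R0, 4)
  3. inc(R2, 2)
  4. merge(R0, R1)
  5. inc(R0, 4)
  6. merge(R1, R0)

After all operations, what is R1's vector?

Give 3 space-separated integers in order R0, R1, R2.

Op 1: inc R2 by 2 -> R2=(0,0,2) value=2
Op 2: inc R0 by 4 -> R0=(4,0,0) value=4
Op 3: inc R2 by 2 -> R2=(0,0,4) value=4
Op 4: merge R0<->R1 -> R0=(4,0,0) R1=(4,0,0)
Op 5: inc R0 by 4 -> R0=(8,0,0) value=8
Op 6: merge R1<->R0 -> R1=(8,0,0) R0=(8,0,0)

Answer: 8 0 0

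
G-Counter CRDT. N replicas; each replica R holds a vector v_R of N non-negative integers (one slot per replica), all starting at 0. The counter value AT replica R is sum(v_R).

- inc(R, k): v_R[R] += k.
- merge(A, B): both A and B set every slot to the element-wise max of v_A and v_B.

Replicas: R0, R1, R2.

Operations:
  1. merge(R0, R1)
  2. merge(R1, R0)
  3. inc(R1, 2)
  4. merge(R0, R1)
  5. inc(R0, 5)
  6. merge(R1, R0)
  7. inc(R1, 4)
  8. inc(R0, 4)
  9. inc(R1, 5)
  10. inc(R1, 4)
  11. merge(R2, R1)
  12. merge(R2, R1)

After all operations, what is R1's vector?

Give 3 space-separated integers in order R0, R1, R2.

Op 1: merge R0<->R1 -> R0=(0,0,0) R1=(0,0,0)
Op 2: merge R1<->R0 -> R1=(0,0,0) R0=(0,0,0)
Op 3: inc R1 by 2 -> R1=(0,2,0) value=2
Op 4: merge R0<->R1 -> R0=(0,2,0) R1=(0,2,0)
Op 5: inc R0 by 5 -> R0=(5,2,0) value=7
Op 6: merge R1<->R0 -> R1=(5,2,0) R0=(5,2,0)
Op 7: inc R1 by 4 -> R1=(5,6,0) value=11
Op 8: inc R0 by 4 -> R0=(9,2,0) value=11
Op 9: inc R1 by 5 -> R1=(5,11,0) value=16
Op 10: inc R1 by 4 -> R1=(5,15,0) value=20
Op 11: merge R2<->R1 -> R2=(5,15,0) R1=(5,15,0)
Op 12: merge R2<->R1 -> R2=(5,15,0) R1=(5,15,0)

Answer: 5 15 0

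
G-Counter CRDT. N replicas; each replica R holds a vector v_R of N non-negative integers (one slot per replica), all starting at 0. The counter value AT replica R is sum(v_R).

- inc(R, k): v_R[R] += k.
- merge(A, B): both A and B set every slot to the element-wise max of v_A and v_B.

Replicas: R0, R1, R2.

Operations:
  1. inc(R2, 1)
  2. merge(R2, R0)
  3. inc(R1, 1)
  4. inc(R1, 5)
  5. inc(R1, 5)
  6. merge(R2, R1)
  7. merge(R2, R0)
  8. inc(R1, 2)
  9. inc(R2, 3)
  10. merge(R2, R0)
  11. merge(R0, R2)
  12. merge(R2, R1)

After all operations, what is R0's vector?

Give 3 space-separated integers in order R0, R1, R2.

Op 1: inc R2 by 1 -> R2=(0,0,1) value=1
Op 2: merge R2<->R0 -> R2=(0,0,1) R0=(0,0,1)
Op 3: inc R1 by 1 -> R1=(0,1,0) value=1
Op 4: inc R1 by 5 -> R1=(0,6,0) value=6
Op 5: inc R1 by 5 -> R1=(0,11,0) value=11
Op 6: merge R2<->R1 -> R2=(0,11,1) R1=(0,11,1)
Op 7: merge R2<->R0 -> R2=(0,11,1) R0=(0,11,1)
Op 8: inc R1 by 2 -> R1=(0,13,1) value=14
Op 9: inc R2 by 3 -> R2=(0,11,4) value=15
Op 10: merge R2<->R0 -> R2=(0,11,4) R0=(0,11,4)
Op 11: merge R0<->R2 -> R0=(0,11,4) R2=(0,11,4)
Op 12: merge R2<->R1 -> R2=(0,13,4) R1=(0,13,4)

Answer: 0 11 4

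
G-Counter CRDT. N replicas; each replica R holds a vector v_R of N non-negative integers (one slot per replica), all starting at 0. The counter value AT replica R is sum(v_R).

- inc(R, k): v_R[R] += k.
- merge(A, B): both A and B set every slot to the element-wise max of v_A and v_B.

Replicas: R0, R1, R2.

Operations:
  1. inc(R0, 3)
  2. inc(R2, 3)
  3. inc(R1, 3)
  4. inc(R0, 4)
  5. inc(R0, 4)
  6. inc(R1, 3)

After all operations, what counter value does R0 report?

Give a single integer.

Op 1: inc R0 by 3 -> R0=(3,0,0) value=3
Op 2: inc R2 by 3 -> R2=(0,0,3) value=3
Op 3: inc R1 by 3 -> R1=(0,3,0) value=3
Op 4: inc R0 by 4 -> R0=(7,0,0) value=7
Op 5: inc R0 by 4 -> R0=(11,0,0) value=11
Op 6: inc R1 by 3 -> R1=(0,6,0) value=6

Answer: 11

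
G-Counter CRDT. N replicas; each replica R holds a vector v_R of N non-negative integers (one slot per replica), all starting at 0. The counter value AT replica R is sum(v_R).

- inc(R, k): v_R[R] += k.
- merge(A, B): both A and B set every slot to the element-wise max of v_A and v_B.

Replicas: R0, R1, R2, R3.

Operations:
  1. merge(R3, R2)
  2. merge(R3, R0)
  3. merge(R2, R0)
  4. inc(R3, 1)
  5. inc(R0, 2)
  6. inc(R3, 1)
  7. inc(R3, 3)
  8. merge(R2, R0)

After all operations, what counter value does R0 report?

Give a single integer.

Answer: 2

Derivation:
Op 1: merge R3<->R2 -> R3=(0,0,0,0) R2=(0,0,0,0)
Op 2: merge R3<->R0 -> R3=(0,0,0,0) R0=(0,0,0,0)
Op 3: merge R2<->R0 -> R2=(0,0,0,0) R0=(0,0,0,0)
Op 4: inc R3 by 1 -> R3=(0,0,0,1) value=1
Op 5: inc R0 by 2 -> R0=(2,0,0,0) value=2
Op 6: inc R3 by 1 -> R3=(0,0,0,2) value=2
Op 7: inc R3 by 3 -> R3=(0,0,0,5) value=5
Op 8: merge R2<->R0 -> R2=(2,0,0,0) R0=(2,0,0,0)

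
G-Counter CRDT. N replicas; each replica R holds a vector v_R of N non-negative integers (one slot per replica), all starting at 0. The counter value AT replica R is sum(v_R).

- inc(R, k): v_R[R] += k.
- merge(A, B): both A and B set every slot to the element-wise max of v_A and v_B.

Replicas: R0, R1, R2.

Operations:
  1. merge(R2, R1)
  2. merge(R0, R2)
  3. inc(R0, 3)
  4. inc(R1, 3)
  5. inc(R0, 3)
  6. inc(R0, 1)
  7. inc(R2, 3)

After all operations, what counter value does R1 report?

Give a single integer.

Op 1: merge R2<->R1 -> R2=(0,0,0) R1=(0,0,0)
Op 2: merge R0<->R2 -> R0=(0,0,0) R2=(0,0,0)
Op 3: inc R0 by 3 -> R0=(3,0,0) value=3
Op 4: inc R1 by 3 -> R1=(0,3,0) value=3
Op 5: inc R0 by 3 -> R0=(6,0,0) value=6
Op 6: inc R0 by 1 -> R0=(7,0,0) value=7
Op 7: inc R2 by 3 -> R2=(0,0,3) value=3

Answer: 3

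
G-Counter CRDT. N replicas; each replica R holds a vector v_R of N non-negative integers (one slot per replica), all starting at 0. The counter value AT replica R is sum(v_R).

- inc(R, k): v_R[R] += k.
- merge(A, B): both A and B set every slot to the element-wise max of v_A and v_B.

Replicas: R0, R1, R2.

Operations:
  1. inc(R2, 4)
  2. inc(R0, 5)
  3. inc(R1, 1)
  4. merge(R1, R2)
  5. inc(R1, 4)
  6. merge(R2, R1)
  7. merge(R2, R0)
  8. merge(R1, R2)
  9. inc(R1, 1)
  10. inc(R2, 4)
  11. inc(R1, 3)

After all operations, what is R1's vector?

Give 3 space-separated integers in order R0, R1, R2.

Op 1: inc R2 by 4 -> R2=(0,0,4) value=4
Op 2: inc R0 by 5 -> R0=(5,0,0) value=5
Op 3: inc R1 by 1 -> R1=(0,1,0) value=1
Op 4: merge R1<->R2 -> R1=(0,1,4) R2=(0,1,4)
Op 5: inc R1 by 4 -> R1=(0,5,4) value=9
Op 6: merge R2<->R1 -> R2=(0,5,4) R1=(0,5,4)
Op 7: merge R2<->R0 -> R2=(5,5,4) R0=(5,5,4)
Op 8: merge R1<->R2 -> R1=(5,5,4) R2=(5,5,4)
Op 9: inc R1 by 1 -> R1=(5,6,4) value=15
Op 10: inc R2 by 4 -> R2=(5,5,8) value=18
Op 11: inc R1 by 3 -> R1=(5,9,4) value=18

Answer: 5 9 4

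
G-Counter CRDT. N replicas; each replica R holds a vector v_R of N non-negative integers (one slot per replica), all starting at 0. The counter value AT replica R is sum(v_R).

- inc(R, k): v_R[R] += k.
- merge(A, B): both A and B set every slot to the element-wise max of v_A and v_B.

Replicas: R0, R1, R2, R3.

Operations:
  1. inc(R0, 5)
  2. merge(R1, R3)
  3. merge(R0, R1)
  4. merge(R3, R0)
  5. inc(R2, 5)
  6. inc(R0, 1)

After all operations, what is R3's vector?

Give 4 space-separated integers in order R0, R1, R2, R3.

Op 1: inc R0 by 5 -> R0=(5,0,0,0) value=5
Op 2: merge R1<->R3 -> R1=(0,0,0,0) R3=(0,0,0,0)
Op 3: merge R0<->R1 -> R0=(5,0,0,0) R1=(5,0,0,0)
Op 4: merge R3<->R0 -> R3=(5,0,0,0) R0=(5,0,0,0)
Op 5: inc R2 by 5 -> R2=(0,0,5,0) value=5
Op 6: inc R0 by 1 -> R0=(6,0,0,0) value=6

Answer: 5 0 0 0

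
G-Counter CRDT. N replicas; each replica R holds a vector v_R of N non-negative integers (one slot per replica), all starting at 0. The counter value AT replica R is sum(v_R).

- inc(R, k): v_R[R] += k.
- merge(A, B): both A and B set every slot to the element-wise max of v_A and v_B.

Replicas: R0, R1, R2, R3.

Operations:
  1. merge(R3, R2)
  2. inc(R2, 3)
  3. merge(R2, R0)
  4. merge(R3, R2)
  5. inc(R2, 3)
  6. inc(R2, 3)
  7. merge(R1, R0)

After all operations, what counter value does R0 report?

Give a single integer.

Op 1: merge R3<->R2 -> R3=(0,0,0,0) R2=(0,0,0,0)
Op 2: inc R2 by 3 -> R2=(0,0,3,0) value=3
Op 3: merge R2<->R0 -> R2=(0,0,3,0) R0=(0,0,3,0)
Op 4: merge R3<->R2 -> R3=(0,0,3,0) R2=(0,0,3,0)
Op 5: inc R2 by 3 -> R2=(0,0,6,0) value=6
Op 6: inc R2 by 3 -> R2=(0,0,9,0) value=9
Op 7: merge R1<->R0 -> R1=(0,0,3,0) R0=(0,0,3,0)

Answer: 3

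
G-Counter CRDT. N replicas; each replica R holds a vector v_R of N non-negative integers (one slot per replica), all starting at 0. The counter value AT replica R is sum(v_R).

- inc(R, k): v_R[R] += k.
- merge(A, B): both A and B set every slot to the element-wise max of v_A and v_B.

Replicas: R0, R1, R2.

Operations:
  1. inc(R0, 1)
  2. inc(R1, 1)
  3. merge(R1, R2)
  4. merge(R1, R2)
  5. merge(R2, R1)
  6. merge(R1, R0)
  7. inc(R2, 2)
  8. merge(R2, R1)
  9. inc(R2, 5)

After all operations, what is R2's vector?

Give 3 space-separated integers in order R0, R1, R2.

Op 1: inc R0 by 1 -> R0=(1,0,0) value=1
Op 2: inc R1 by 1 -> R1=(0,1,0) value=1
Op 3: merge R1<->R2 -> R1=(0,1,0) R2=(0,1,0)
Op 4: merge R1<->R2 -> R1=(0,1,0) R2=(0,1,0)
Op 5: merge R2<->R1 -> R2=(0,1,0) R1=(0,1,0)
Op 6: merge R1<->R0 -> R1=(1,1,0) R0=(1,1,0)
Op 7: inc R2 by 2 -> R2=(0,1,2) value=3
Op 8: merge R2<->R1 -> R2=(1,1,2) R1=(1,1,2)
Op 9: inc R2 by 5 -> R2=(1,1,7) value=9

Answer: 1 1 7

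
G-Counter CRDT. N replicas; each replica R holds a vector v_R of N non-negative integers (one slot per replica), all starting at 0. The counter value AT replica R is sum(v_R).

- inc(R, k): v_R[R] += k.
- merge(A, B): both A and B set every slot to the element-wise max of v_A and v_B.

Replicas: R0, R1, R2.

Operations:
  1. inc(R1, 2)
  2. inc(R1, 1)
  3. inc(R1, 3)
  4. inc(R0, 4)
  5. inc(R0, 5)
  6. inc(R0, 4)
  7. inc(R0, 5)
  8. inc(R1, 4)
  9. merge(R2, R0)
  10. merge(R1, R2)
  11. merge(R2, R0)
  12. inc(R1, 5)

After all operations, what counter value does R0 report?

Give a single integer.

Answer: 28

Derivation:
Op 1: inc R1 by 2 -> R1=(0,2,0) value=2
Op 2: inc R1 by 1 -> R1=(0,3,0) value=3
Op 3: inc R1 by 3 -> R1=(0,6,0) value=6
Op 4: inc R0 by 4 -> R0=(4,0,0) value=4
Op 5: inc R0 by 5 -> R0=(9,0,0) value=9
Op 6: inc R0 by 4 -> R0=(13,0,0) value=13
Op 7: inc R0 by 5 -> R0=(18,0,0) value=18
Op 8: inc R1 by 4 -> R1=(0,10,0) value=10
Op 9: merge R2<->R0 -> R2=(18,0,0) R0=(18,0,0)
Op 10: merge R1<->R2 -> R1=(18,10,0) R2=(18,10,0)
Op 11: merge R2<->R0 -> R2=(18,10,0) R0=(18,10,0)
Op 12: inc R1 by 5 -> R1=(18,15,0) value=33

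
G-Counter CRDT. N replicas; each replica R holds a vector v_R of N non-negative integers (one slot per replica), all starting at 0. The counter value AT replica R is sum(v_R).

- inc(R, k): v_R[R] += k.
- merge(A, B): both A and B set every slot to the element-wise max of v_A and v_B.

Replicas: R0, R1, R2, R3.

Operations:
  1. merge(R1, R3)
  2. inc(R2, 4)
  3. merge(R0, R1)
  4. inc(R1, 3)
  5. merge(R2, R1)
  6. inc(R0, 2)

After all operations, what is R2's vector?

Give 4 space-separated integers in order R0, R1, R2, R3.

Answer: 0 3 4 0

Derivation:
Op 1: merge R1<->R3 -> R1=(0,0,0,0) R3=(0,0,0,0)
Op 2: inc R2 by 4 -> R2=(0,0,4,0) value=4
Op 3: merge R0<->R1 -> R0=(0,0,0,0) R1=(0,0,0,0)
Op 4: inc R1 by 3 -> R1=(0,3,0,0) value=3
Op 5: merge R2<->R1 -> R2=(0,3,4,0) R1=(0,3,4,0)
Op 6: inc R0 by 2 -> R0=(2,0,0,0) value=2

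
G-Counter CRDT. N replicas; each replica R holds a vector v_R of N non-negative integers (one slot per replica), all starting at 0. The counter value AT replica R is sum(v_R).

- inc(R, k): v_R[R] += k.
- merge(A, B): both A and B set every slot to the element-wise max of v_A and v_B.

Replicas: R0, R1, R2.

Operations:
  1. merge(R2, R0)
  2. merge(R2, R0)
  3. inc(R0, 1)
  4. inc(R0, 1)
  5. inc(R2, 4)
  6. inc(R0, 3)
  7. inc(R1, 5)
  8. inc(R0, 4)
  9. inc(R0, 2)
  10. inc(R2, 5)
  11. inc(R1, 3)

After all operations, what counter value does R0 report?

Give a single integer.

Op 1: merge R2<->R0 -> R2=(0,0,0) R0=(0,0,0)
Op 2: merge R2<->R0 -> R2=(0,0,0) R0=(0,0,0)
Op 3: inc R0 by 1 -> R0=(1,0,0) value=1
Op 4: inc R0 by 1 -> R0=(2,0,0) value=2
Op 5: inc R2 by 4 -> R2=(0,0,4) value=4
Op 6: inc R0 by 3 -> R0=(5,0,0) value=5
Op 7: inc R1 by 5 -> R1=(0,5,0) value=5
Op 8: inc R0 by 4 -> R0=(9,0,0) value=9
Op 9: inc R0 by 2 -> R0=(11,0,0) value=11
Op 10: inc R2 by 5 -> R2=(0,0,9) value=9
Op 11: inc R1 by 3 -> R1=(0,8,0) value=8

Answer: 11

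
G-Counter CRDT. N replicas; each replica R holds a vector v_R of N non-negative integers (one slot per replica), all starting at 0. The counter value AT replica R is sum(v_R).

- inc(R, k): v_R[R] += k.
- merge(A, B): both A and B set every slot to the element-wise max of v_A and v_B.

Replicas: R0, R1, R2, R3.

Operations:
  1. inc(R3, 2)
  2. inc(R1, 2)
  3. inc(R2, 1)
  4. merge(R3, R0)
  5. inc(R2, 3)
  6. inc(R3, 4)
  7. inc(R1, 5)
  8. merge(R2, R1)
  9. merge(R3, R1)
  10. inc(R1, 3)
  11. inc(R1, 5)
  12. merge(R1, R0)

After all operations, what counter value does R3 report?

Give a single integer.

Answer: 17

Derivation:
Op 1: inc R3 by 2 -> R3=(0,0,0,2) value=2
Op 2: inc R1 by 2 -> R1=(0,2,0,0) value=2
Op 3: inc R2 by 1 -> R2=(0,0,1,0) value=1
Op 4: merge R3<->R0 -> R3=(0,0,0,2) R0=(0,0,0,2)
Op 5: inc R2 by 3 -> R2=(0,0,4,0) value=4
Op 6: inc R3 by 4 -> R3=(0,0,0,6) value=6
Op 7: inc R1 by 5 -> R1=(0,7,0,0) value=7
Op 8: merge R2<->R1 -> R2=(0,7,4,0) R1=(0,7,4,0)
Op 9: merge R3<->R1 -> R3=(0,7,4,6) R1=(0,7,4,6)
Op 10: inc R1 by 3 -> R1=(0,10,4,6) value=20
Op 11: inc R1 by 5 -> R1=(0,15,4,6) value=25
Op 12: merge R1<->R0 -> R1=(0,15,4,6) R0=(0,15,4,6)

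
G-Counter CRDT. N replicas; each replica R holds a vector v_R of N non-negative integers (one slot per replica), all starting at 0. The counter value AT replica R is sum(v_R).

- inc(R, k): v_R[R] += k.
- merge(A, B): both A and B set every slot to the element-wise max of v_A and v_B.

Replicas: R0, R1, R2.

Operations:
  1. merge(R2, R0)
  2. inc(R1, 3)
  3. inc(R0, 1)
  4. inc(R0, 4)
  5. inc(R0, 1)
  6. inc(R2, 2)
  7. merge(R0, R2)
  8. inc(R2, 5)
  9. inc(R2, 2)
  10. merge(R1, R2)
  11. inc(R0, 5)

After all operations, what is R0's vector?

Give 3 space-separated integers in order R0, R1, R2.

Answer: 11 0 2

Derivation:
Op 1: merge R2<->R0 -> R2=(0,0,0) R0=(0,0,0)
Op 2: inc R1 by 3 -> R1=(0,3,0) value=3
Op 3: inc R0 by 1 -> R0=(1,0,0) value=1
Op 4: inc R0 by 4 -> R0=(5,0,0) value=5
Op 5: inc R0 by 1 -> R0=(6,0,0) value=6
Op 6: inc R2 by 2 -> R2=(0,0,2) value=2
Op 7: merge R0<->R2 -> R0=(6,0,2) R2=(6,0,2)
Op 8: inc R2 by 5 -> R2=(6,0,7) value=13
Op 9: inc R2 by 2 -> R2=(6,0,9) value=15
Op 10: merge R1<->R2 -> R1=(6,3,9) R2=(6,3,9)
Op 11: inc R0 by 5 -> R0=(11,0,2) value=13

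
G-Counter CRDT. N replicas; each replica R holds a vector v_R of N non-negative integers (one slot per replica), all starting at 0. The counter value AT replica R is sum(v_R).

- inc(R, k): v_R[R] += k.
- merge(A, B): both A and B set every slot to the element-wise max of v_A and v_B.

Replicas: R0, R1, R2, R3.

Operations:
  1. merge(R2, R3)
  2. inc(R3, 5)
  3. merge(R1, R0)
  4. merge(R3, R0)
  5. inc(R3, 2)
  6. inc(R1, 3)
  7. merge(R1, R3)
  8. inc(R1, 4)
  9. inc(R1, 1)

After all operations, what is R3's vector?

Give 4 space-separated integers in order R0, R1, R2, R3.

Op 1: merge R2<->R3 -> R2=(0,0,0,0) R3=(0,0,0,0)
Op 2: inc R3 by 5 -> R3=(0,0,0,5) value=5
Op 3: merge R1<->R0 -> R1=(0,0,0,0) R0=(0,0,0,0)
Op 4: merge R3<->R0 -> R3=(0,0,0,5) R0=(0,0,0,5)
Op 5: inc R3 by 2 -> R3=(0,0,0,7) value=7
Op 6: inc R1 by 3 -> R1=(0,3,0,0) value=3
Op 7: merge R1<->R3 -> R1=(0,3,0,7) R3=(0,3,0,7)
Op 8: inc R1 by 4 -> R1=(0,7,0,7) value=14
Op 9: inc R1 by 1 -> R1=(0,8,0,7) value=15

Answer: 0 3 0 7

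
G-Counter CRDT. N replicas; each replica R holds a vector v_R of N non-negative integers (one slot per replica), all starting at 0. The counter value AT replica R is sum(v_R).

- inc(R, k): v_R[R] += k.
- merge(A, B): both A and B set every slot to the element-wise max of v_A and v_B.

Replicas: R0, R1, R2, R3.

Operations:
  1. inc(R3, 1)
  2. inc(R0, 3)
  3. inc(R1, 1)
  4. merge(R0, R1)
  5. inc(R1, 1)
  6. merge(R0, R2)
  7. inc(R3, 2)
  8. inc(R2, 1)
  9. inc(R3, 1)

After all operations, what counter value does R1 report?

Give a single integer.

Op 1: inc R3 by 1 -> R3=(0,0,0,1) value=1
Op 2: inc R0 by 3 -> R0=(3,0,0,0) value=3
Op 3: inc R1 by 1 -> R1=(0,1,0,0) value=1
Op 4: merge R0<->R1 -> R0=(3,1,0,0) R1=(3,1,0,0)
Op 5: inc R1 by 1 -> R1=(3,2,0,0) value=5
Op 6: merge R0<->R2 -> R0=(3,1,0,0) R2=(3,1,0,0)
Op 7: inc R3 by 2 -> R3=(0,0,0,3) value=3
Op 8: inc R2 by 1 -> R2=(3,1,1,0) value=5
Op 9: inc R3 by 1 -> R3=(0,0,0,4) value=4

Answer: 5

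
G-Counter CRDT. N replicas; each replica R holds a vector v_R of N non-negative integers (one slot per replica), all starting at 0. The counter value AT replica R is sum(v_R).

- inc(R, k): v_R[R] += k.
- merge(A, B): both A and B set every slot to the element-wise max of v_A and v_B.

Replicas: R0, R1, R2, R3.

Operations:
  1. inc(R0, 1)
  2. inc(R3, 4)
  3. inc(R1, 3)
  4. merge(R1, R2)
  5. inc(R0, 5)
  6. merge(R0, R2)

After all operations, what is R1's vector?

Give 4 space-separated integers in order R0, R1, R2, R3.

Op 1: inc R0 by 1 -> R0=(1,0,0,0) value=1
Op 2: inc R3 by 4 -> R3=(0,0,0,4) value=4
Op 3: inc R1 by 3 -> R1=(0,3,0,0) value=3
Op 4: merge R1<->R2 -> R1=(0,3,0,0) R2=(0,3,0,0)
Op 5: inc R0 by 5 -> R0=(6,0,0,0) value=6
Op 6: merge R0<->R2 -> R0=(6,3,0,0) R2=(6,3,0,0)

Answer: 0 3 0 0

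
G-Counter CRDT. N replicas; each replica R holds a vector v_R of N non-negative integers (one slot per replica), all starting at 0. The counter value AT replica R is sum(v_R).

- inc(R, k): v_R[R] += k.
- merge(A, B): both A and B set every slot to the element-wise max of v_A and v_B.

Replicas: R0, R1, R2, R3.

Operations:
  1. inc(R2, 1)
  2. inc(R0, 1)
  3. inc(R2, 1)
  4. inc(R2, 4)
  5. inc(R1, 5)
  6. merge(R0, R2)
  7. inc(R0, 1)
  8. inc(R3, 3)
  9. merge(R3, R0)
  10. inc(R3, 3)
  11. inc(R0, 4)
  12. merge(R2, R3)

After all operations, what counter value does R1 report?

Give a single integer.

Answer: 5

Derivation:
Op 1: inc R2 by 1 -> R2=(0,0,1,0) value=1
Op 2: inc R0 by 1 -> R0=(1,0,0,0) value=1
Op 3: inc R2 by 1 -> R2=(0,0,2,0) value=2
Op 4: inc R2 by 4 -> R2=(0,0,6,0) value=6
Op 5: inc R1 by 5 -> R1=(0,5,0,0) value=5
Op 6: merge R0<->R2 -> R0=(1,0,6,0) R2=(1,0,6,0)
Op 7: inc R0 by 1 -> R0=(2,0,6,0) value=8
Op 8: inc R3 by 3 -> R3=(0,0,0,3) value=3
Op 9: merge R3<->R0 -> R3=(2,0,6,3) R0=(2,0,6,3)
Op 10: inc R3 by 3 -> R3=(2,0,6,6) value=14
Op 11: inc R0 by 4 -> R0=(6,0,6,3) value=15
Op 12: merge R2<->R3 -> R2=(2,0,6,6) R3=(2,0,6,6)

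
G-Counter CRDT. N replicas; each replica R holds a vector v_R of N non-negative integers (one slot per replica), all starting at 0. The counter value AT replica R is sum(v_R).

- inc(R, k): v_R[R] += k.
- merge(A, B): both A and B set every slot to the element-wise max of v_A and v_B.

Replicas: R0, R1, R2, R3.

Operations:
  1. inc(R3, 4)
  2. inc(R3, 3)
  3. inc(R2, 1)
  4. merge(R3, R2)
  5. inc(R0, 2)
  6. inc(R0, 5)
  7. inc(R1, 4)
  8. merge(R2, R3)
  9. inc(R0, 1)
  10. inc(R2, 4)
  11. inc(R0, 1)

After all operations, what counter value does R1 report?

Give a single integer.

Answer: 4

Derivation:
Op 1: inc R3 by 4 -> R3=(0,0,0,4) value=4
Op 2: inc R3 by 3 -> R3=(0,0,0,7) value=7
Op 3: inc R2 by 1 -> R2=(0,0,1,0) value=1
Op 4: merge R3<->R2 -> R3=(0,0,1,7) R2=(0,0,1,7)
Op 5: inc R0 by 2 -> R0=(2,0,0,0) value=2
Op 6: inc R0 by 5 -> R0=(7,0,0,0) value=7
Op 7: inc R1 by 4 -> R1=(0,4,0,0) value=4
Op 8: merge R2<->R3 -> R2=(0,0,1,7) R3=(0,0,1,7)
Op 9: inc R0 by 1 -> R0=(8,0,0,0) value=8
Op 10: inc R2 by 4 -> R2=(0,0,5,7) value=12
Op 11: inc R0 by 1 -> R0=(9,0,0,0) value=9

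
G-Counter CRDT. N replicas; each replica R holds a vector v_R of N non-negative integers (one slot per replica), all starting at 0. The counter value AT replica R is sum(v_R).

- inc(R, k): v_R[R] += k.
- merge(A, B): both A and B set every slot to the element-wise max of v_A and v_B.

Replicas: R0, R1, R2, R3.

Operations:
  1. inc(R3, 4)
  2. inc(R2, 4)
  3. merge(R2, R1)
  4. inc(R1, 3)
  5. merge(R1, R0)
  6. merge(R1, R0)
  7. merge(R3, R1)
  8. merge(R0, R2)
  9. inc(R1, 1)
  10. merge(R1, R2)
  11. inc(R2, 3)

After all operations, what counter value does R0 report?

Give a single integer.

Answer: 7

Derivation:
Op 1: inc R3 by 4 -> R3=(0,0,0,4) value=4
Op 2: inc R2 by 4 -> R2=(0,0,4,0) value=4
Op 3: merge R2<->R1 -> R2=(0,0,4,0) R1=(0,0,4,0)
Op 4: inc R1 by 3 -> R1=(0,3,4,0) value=7
Op 5: merge R1<->R0 -> R1=(0,3,4,0) R0=(0,3,4,0)
Op 6: merge R1<->R0 -> R1=(0,3,4,0) R0=(0,3,4,0)
Op 7: merge R3<->R1 -> R3=(0,3,4,4) R1=(0,3,4,4)
Op 8: merge R0<->R2 -> R0=(0,3,4,0) R2=(0,3,4,0)
Op 9: inc R1 by 1 -> R1=(0,4,4,4) value=12
Op 10: merge R1<->R2 -> R1=(0,4,4,4) R2=(0,4,4,4)
Op 11: inc R2 by 3 -> R2=(0,4,7,4) value=15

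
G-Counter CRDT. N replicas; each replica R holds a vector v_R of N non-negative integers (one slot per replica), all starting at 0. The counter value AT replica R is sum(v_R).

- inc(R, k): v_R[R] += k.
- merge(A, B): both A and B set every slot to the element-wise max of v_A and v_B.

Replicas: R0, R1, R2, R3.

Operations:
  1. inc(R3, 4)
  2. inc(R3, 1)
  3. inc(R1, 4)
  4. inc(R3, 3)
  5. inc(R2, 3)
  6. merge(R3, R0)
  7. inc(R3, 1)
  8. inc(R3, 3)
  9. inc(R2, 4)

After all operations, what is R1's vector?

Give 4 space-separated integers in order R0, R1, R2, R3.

Answer: 0 4 0 0

Derivation:
Op 1: inc R3 by 4 -> R3=(0,0,0,4) value=4
Op 2: inc R3 by 1 -> R3=(0,0,0,5) value=5
Op 3: inc R1 by 4 -> R1=(0,4,0,0) value=4
Op 4: inc R3 by 3 -> R3=(0,0,0,8) value=8
Op 5: inc R2 by 3 -> R2=(0,0,3,0) value=3
Op 6: merge R3<->R0 -> R3=(0,0,0,8) R0=(0,0,0,8)
Op 7: inc R3 by 1 -> R3=(0,0,0,9) value=9
Op 8: inc R3 by 3 -> R3=(0,0,0,12) value=12
Op 9: inc R2 by 4 -> R2=(0,0,7,0) value=7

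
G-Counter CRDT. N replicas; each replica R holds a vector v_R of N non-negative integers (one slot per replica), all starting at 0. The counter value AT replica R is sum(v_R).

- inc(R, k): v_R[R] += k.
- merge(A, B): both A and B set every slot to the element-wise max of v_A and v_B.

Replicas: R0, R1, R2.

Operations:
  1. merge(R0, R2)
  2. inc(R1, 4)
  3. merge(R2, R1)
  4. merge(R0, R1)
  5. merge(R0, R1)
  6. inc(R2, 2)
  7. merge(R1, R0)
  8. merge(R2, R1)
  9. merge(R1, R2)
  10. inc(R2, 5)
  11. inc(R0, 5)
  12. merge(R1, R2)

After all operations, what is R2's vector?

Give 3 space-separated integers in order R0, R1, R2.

Op 1: merge R0<->R2 -> R0=(0,0,0) R2=(0,0,0)
Op 2: inc R1 by 4 -> R1=(0,4,0) value=4
Op 3: merge R2<->R1 -> R2=(0,4,0) R1=(0,4,0)
Op 4: merge R0<->R1 -> R0=(0,4,0) R1=(0,4,0)
Op 5: merge R0<->R1 -> R0=(0,4,0) R1=(0,4,0)
Op 6: inc R2 by 2 -> R2=(0,4,2) value=6
Op 7: merge R1<->R0 -> R1=(0,4,0) R0=(0,4,0)
Op 8: merge R2<->R1 -> R2=(0,4,2) R1=(0,4,2)
Op 9: merge R1<->R2 -> R1=(0,4,2) R2=(0,4,2)
Op 10: inc R2 by 5 -> R2=(0,4,7) value=11
Op 11: inc R0 by 5 -> R0=(5,4,0) value=9
Op 12: merge R1<->R2 -> R1=(0,4,7) R2=(0,4,7)

Answer: 0 4 7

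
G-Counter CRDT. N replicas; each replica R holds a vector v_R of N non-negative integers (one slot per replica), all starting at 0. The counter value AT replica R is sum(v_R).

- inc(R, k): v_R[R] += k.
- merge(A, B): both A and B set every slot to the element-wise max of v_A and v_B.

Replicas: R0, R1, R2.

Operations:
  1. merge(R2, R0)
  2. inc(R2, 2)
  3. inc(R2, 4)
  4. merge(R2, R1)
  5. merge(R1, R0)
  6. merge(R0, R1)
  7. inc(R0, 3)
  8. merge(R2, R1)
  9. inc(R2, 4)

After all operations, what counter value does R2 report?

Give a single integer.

Answer: 10

Derivation:
Op 1: merge R2<->R0 -> R2=(0,0,0) R0=(0,0,0)
Op 2: inc R2 by 2 -> R2=(0,0,2) value=2
Op 3: inc R2 by 4 -> R2=(0,0,6) value=6
Op 4: merge R2<->R1 -> R2=(0,0,6) R1=(0,0,6)
Op 5: merge R1<->R0 -> R1=(0,0,6) R0=(0,0,6)
Op 6: merge R0<->R1 -> R0=(0,0,6) R1=(0,0,6)
Op 7: inc R0 by 3 -> R0=(3,0,6) value=9
Op 8: merge R2<->R1 -> R2=(0,0,6) R1=(0,0,6)
Op 9: inc R2 by 4 -> R2=(0,0,10) value=10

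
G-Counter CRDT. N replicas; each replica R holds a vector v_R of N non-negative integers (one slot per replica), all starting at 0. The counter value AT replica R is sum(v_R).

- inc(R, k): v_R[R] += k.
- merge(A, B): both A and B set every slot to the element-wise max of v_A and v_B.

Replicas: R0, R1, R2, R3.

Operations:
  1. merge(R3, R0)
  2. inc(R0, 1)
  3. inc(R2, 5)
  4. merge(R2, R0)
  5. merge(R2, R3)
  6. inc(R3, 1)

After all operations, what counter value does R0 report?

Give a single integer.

Answer: 6

Derivation:
Op 1: merge R3<->R0 -> R3=(0,0,0,0) R0=(0,0,0,0)
Op 2: inc R0 by 1 -> R0=(1,0,0,0) value=1
Op 3: inc R2 by 5 -> R2=(0,0,5,0) value=5
Op 4: merge R2<->R0 -> R2=(1,0,5,0) R0=(1,0,5,0)
Op 5: merge R2<->R3 -> R2=(1,0,5,0) R3=(1,0,5,0)
Op 6: inc R3 by 1 -> R3=(1,0,5,1) value=7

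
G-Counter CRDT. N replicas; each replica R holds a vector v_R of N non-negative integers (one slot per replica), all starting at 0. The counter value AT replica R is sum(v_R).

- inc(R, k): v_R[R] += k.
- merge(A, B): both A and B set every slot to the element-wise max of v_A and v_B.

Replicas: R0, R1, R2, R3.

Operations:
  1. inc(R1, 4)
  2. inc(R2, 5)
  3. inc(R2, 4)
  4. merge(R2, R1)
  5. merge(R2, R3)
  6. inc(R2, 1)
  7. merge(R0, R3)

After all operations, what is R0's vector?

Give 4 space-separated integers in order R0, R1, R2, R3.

Op 1: inc R1 by 4 -> R1=(0,4,0,0) value=4
Op 2: inc R2 by 5 -> R2=(0,0,5,0) value=5
Op 3: inc R2 by 4 -> R2=(0,0,9,0) value=9
Op 4: merge R2<->R1 -> R2=(0,4,9,0) R1=(0,4,9,0)
Op 5: merge R2<->R3 -> R2=(0,4,9,0) R3=(0,4,9,0)
Op 6: inc R2 by 1 -> R2=(0,4,10,0) value=14
Op 7: merge R0<->R3 -> R0=(0,4,9,0) R3=(0,4,9,0)

Answer: 0 4 9 0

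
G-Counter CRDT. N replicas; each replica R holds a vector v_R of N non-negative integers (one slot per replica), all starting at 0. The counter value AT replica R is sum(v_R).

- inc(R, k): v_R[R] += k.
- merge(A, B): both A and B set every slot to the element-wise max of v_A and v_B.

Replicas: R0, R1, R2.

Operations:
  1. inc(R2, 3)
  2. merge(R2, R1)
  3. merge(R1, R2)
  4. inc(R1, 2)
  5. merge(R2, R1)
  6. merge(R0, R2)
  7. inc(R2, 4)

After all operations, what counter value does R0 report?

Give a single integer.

Answer: 5

Derivation:
Op 1: inc R2 by 3 -> R2=(0,0,3) value=3
Op 2: merge R2<->R1 -> R2=(0,0,3) R1=(0,0,3)
Op 3: merge R1<->R2 -> R1=(0,0,3) R2=(0,0,3)
Op 4: inc R1 by 2 -> R1=(0,2,3) value=5
Op 5: merge R2<->R1 -> R2=(0,2,3) R1=(0,2,3)
Op 6: merge R0<->R2 -> R0=(0,2,3) R2=(0,2,3)
Op 7: inc R2 by 4 -> R2=(0,2,7) value=9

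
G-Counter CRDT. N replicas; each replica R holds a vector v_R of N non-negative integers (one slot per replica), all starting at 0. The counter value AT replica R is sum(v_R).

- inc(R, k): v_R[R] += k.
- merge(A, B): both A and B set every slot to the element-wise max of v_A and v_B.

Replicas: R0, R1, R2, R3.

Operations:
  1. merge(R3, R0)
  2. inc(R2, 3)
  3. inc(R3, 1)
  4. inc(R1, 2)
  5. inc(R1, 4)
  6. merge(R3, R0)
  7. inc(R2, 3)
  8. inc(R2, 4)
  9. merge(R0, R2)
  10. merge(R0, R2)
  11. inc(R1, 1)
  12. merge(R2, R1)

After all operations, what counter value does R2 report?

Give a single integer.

Answer: 18

Derivation:
Op 1: merge R3<->R0 -> R3=(0,0,0,0) R0=(0,0,0,0)
Op 2: inc R2 by 3 -> R2=(0,0,3,0) value=3
Op 3: inc R3 by 1 -> R3=(0,0,0,1) value=1
Op 4: inc R1 by 2 -> R1=(0,2,0,0) value=2
Op 5: inc R1 by 4 -> R1=(0,6,0,0) value=6
Op 6: merge R3<->R0 -> R3=(0,0,0,1) R0=(0,0,0,1)
Op 7: inc R2 by 3 -> R2=(0,0,6,0) value=6
Op 8: inc R2 by 4 -> R2=(0,0,10,0) value=10
Op 9: merge R0<->R2 -> R0=(0,0,10,1) R2=(0,0,10,1)
Op 10: merge R0<->R2 -> R0=(0,0,10,1) R2=(0,0,10,1)
Op 11: inc R1 by 1 -> R1=(0,7,0,0) value=7
Op 12: merge R2<->R1 -> R2=(0,7,10,1) R1=(0,7,10,1)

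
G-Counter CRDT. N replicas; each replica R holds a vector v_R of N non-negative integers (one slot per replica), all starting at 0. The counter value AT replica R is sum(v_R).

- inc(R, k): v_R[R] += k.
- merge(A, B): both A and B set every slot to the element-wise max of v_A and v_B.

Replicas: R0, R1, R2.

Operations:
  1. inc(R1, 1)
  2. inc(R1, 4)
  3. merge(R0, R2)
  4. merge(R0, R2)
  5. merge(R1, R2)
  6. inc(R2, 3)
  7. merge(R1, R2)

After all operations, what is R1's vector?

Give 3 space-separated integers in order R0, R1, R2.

Answer: 0 5 3

Derivation:
Op 1: inc R1 by 1 -> R1=(0,1,0) value=1
Op 2: inc R1 by 4 -> R1=(0,5,0) value=5
Op 3: merge R0<->R2 -> R0=(0,0,0) R2=(0,0,0)
Op 4: merge R0<->R2 -> R0=(0,0,0) R2=(0,0,0)
Op 5: merge R1<->R2 -> R1=(0,5,0) R2=(0,5,0)
Op 6: inc R2 by 3 -> R2=(0,5,3) value=8
Op 7: merge R1<->R2 -> R1=(0,5,3) R2=(0,5,3)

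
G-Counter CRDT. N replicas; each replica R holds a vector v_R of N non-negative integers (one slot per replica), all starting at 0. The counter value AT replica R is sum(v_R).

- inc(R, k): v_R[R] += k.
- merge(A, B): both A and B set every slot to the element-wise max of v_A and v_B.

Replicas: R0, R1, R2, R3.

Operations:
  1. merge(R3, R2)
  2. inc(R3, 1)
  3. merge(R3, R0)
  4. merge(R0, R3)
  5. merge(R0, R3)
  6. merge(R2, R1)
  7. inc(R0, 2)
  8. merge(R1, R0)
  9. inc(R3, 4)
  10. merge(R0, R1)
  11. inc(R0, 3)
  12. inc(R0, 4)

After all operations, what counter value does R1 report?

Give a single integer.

Answer: 3

Derivation:
Op 1: merge R3<->R2 -> R3=(0,0,0,0) R2=(0,0,0,0)
Op 2: inc R3 by 1 -> R3=(0,0,0,1) value=1
Op 3: merge R3<->R0 -> R3=(0,0,0,1) R0=(0,0,0,1)
Op 4: merge R0<->R3 -> R0=(0,0,0,1) R3=(0,0,0,1)
Op 5: merge R0<->R3 -> R0=(0,0,0,1) R3=(0,0,0,1)
Op 6: merge R2<->R1 -> R2=(0,0,0,0) R1=(0,0,0,0)
Op 7: inc R0 by 2 -> R0=(2,0,0,1) value=3
Op 8: merge R1<->R0 -> R1=(2,0,0,1) R0=(2,0,0,1)
Op 9: inc R3 by 4 -> R3=(0,0,0,5) value=5
Op 10: merge R0<->R1 -> R0=(2,0,0,1) R1=(2,0,0,1)
Op 11: inc R0 by 3 -> R0=(5,0,0,1) value=6
Op 12: inc R0 by 4 -> R0=(9,0,0,1) value=10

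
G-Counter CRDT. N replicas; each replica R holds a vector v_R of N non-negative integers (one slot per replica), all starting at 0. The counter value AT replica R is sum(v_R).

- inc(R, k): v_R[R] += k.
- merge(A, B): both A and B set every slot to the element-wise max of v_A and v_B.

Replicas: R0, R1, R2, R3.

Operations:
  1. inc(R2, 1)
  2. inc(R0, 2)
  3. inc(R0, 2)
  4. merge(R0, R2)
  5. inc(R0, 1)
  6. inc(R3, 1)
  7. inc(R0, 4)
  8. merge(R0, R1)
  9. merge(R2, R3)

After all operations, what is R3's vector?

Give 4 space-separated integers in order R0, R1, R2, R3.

Op 1: inc R2 by 1 -> R2=(0,0,1,0) value=1
Op 2: inc R0 by 2 -> R0=(2,0,0,0) value=2
Op 3: inc R0 by 2 -> R0=(4,0,0,0) value=4
Op 4: merge R0<->R2 -> R0=(4,0,1,0) R2=(4,0,1,0)
Op 5: inc R0 by 1 -> R0=(5,0,1,0) value=6
Op 6: inc R3 by 1 -> R3=(0,0,0,1) value=1
Op 7: inc R0 by 4 -> R0=(9,0,1,0) value=10
Op 8: merge R0<->R1 -> R0=(9,0,1,0) R1=(9,0,1,0)
Op 9: merge R2<->R3 -> R2=(4,0,1,1) R3=(4,0,1,1)

Answer: 4 0 1 1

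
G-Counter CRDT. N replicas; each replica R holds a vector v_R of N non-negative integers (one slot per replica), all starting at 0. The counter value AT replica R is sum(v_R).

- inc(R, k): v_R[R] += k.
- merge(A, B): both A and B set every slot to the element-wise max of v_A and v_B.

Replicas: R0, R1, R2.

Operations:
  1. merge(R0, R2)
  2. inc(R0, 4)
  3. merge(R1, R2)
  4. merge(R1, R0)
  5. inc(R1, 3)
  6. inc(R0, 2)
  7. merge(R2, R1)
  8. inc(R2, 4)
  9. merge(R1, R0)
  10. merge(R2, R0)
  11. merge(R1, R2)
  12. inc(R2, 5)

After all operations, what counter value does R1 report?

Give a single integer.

Op 1: merge R0<->R2 -> R0=(0,0,0) R2=(0,0,0)
Op 2: inc R0 by 4 -> R0=(4,0,0) value=4
Op 3: merge R1<->R2 -> R1=(0,0,0) R2=(0,0,0)
Op 4: merge R1<->R0 -> R1=(4,0,0) R0=(4,0,0)
Op 5: inc R1 by 3 -> R1=(4,3,0) value=7
Op 6: inc R0 by 2 -> R0=(6,0,0) value=6
Op 7: merge R2<->R1 -> R2=(4,3,0) R1=(4,3,0)
Op 8: inc R2 by 4 -> R2=(4,3,4) value=11
Op 9: merge R1<->R0 -> R1=(6,3,0) R0=(6,3,0)
Op 10: merge R2<->R0 -> R2=(6,3,4) R0=(6,3,4)
Op 11: merge R1<->R2 -> R1=(6,3,4) R2=(6,3,4)
Op 12: inc R2 by 5 -> R2=(6,3,9) value=18

Answer: 13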